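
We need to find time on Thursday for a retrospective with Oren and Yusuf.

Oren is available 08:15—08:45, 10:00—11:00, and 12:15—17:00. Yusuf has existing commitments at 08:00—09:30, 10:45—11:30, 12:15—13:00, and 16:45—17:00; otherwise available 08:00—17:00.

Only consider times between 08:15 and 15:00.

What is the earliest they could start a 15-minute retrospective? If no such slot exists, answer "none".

Yusuf free within 08:00–17:00: 09:30–10:45, 11:30–12:15, 13:00–16:45.
Oren ∩ Yusuf: 10:00–10:45, 13:00–16:45.
Restricted to 08:15–15:00: 10:00–10:45, 13:00–15:00.
Windows ≥ 15 min: 10:00–10:45, 13:00–15:00.
Earliest such window starts at 10:00.

10:00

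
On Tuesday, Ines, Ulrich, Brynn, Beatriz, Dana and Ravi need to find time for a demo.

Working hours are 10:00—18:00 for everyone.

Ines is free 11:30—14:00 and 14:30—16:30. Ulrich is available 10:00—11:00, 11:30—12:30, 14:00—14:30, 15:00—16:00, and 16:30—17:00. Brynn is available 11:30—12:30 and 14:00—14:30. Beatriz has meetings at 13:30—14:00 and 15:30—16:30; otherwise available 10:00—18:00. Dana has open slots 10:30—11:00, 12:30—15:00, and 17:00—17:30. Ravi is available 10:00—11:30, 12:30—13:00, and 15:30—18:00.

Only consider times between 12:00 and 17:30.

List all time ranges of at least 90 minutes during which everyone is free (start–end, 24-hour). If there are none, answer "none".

none

Beatriz free within 10:00–18:00: 10:00–13:30, 14:00–15:30, 16:30–18:00.
Ines ∩ Ulrich: 11:30–12:30, 15:00–16:00.
Ines ∩ Ulrich ∩ Brynn: 11:30–12:30.
Ines ∩ Ulrich ∩ Brynn ∩ Beatriz: 11:30–12:30.
Ines ∩ Ulrich ∩ Brynn ∩ Beatriz ∩ Dana: (none).
Ines ∩ Ulrich ∩ Brynn ∩ Beatriz ∩ Dana ∩ Ravi: (none).
Restricted to 12:00–17:30: (none).
Windows ≥ 90 min: (none).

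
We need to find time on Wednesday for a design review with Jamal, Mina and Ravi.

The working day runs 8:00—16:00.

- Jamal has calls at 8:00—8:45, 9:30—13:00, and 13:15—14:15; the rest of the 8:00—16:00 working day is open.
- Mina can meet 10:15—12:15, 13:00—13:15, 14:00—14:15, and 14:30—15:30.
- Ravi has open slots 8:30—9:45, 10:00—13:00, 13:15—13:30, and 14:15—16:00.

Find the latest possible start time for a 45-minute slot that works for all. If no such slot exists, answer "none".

14:45

Jamal free within 08:00–16:00: 08:45–09:30, 13:00–13:15, 14:15–16:00.
Jamal ∩ Mina: 13:00–13:15, 14:30–15:30.
Jamal ∩ Mina ∩ Ravi: 14:30–15:30.
Windows ≥ 45 min: 14:30–15:30.
Latest start in the last window 14:30–15:30 is 15:30 − 45 min = 14:45.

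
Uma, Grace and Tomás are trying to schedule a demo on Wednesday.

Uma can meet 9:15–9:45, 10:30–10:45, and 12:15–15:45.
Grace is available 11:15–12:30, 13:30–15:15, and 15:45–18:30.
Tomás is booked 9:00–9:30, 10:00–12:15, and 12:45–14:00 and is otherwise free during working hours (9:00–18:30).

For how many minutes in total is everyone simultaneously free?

Tomás free within 09:00–18:30: 09:30–10:00, 12:15–12:45, 14:00–18:30.
Uma ∩ Grace: 12:15–12:30, 13:30–15:15.
Uma ∩ Grace ∩ Tomás: 12:15–12:30, 14:00–15:15.
Total common minutes: 15 + 75 = 90.

90 minutes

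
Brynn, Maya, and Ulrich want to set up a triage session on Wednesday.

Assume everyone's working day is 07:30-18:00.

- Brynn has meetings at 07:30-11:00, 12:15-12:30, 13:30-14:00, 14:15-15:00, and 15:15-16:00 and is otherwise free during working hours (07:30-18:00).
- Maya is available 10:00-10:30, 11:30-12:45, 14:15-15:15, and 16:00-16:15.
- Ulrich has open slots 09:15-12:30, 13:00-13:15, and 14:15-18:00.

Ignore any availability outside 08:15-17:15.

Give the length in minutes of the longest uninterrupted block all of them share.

45 minutes

Brynn free within 07:30–18:00: 11:00–12:15, 12:30–13:30, 14:00–14:15, 15:00–15:15, 16:00–18:00.
Brynn ∩ Maya: 11:30–12:15, 12:30–12:45, 15:00–15:15, 16:00–16:15.
Brynn ∩ Maya ∩ Ulrich: 11:30–12:15, 15:00–15:15, 16:00–16:15.
Restricted to 08:15–17:15: 11:30–12:15, 15:00–15:15, 16:00–16:15.
Common window lengths: 45, 15, 15 min; longest is 45.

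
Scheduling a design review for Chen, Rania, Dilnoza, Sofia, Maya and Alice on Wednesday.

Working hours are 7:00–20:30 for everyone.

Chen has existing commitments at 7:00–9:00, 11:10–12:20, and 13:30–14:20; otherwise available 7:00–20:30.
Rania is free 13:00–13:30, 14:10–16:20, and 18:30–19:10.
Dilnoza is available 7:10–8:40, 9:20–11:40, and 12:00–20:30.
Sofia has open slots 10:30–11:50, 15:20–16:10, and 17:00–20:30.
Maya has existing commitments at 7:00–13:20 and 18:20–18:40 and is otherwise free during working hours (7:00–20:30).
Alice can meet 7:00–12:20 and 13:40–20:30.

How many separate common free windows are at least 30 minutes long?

Chen free within 07:00–20:30: 09:00–11:10, 12:20–13:30, 14:20–20:30.
Maya free within 07:00–20:30: 13:20–18:20, 18:40–20:30.
Chen ∩ Rania: 13:00–13:30, 14:20–16:20, 18:30–19:10.
Chen ∩ Rania ∩ Dilnoza: 13:00–13:30, 14:20–16:20, 18:30–19:10.
Chen ∩ Rania ∩ Dilnoza ∩ Sofia: 15:20–16:10, 18:30–19:10.
Chen ∩ Rania ∩ Dilnoza ∩ Sofia ∩ Maya: 15:20–16:10, 18:40–19:10.
Chen ∩ Rania ∩ Dilnoza ∩ Sofia ∩ Maya ∩ Alice: 15:20–16:10, 18:40–19:10.
Windows ≥ 30 min: 15:20–16:10, 18:40–19:10.
That's 2 windows.

2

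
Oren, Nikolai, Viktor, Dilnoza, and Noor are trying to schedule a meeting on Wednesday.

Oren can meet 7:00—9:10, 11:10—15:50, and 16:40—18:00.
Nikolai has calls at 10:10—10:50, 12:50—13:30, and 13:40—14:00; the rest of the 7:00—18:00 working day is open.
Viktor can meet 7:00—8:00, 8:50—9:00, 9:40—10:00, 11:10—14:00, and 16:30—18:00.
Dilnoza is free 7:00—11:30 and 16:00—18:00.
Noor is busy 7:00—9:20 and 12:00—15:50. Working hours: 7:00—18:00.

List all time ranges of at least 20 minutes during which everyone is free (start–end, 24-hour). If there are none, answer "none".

11:10–11:30, 16:40–18:00

Nikolai free within 07:00–18:00: 07:00–10:10, 10:50–12:50, 13:30–13:40, 14:00–18:00.
Noor free within 07:00–18:00: 09:20–12:00, 15:50–18:00.
Oren ∩ Nikolai: 07:00–09:10, 11:10–12:50, 13:30–13:40, 14:00–15:50, 16:40–18:00.
Oren ∩ Nikolai ∩ Viktor: 07:00–08:00, 08:50–09:00, 11:10–12:50, 13:30–13:40, 16:40–18:00.
Oren ∩ Nikolai ∩ Viktor ∩ Dilnoza: 07:00–08:00, 08:50–09:00, 11:10–11:30, 16:40–18:00.
Oren ∩ Nikolai ∩ Viktor ∩ Dilnoza ∩ Noor: 11:10–11:30, 16:40–18:00.
Windows ≥ 20 min: 11:10–11:30, 16:40–18:00.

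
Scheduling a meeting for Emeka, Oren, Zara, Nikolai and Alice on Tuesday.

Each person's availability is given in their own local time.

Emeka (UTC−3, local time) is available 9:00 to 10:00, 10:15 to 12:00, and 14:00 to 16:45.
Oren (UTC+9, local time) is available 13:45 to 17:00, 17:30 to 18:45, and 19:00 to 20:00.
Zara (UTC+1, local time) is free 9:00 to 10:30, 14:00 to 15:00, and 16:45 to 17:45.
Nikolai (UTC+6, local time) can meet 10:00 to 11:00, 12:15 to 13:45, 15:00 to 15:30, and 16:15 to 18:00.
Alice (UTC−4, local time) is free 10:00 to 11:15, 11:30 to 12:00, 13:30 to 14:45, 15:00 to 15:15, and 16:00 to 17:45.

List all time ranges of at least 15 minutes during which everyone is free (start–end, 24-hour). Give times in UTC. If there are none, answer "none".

Emeka → UTC: 12:00–13:00, 13:15–15:00, 17:00–19:45.
Oren → UTC: 04:45–08:00, 08:30–09:45, 10:00–11:00.
Zara → UTC: 08:00–09:30, 13:00–14:00, 15:45–16:45.
Nikolai → UTC: 04:00–05:00, 06:15–07:45, 09:00–09:30, 10:15–12:00.
Alice → UTC: 14:00–15:15, 15:30–16:00, 17:30–18:45, 19:00–19:15, 20:00–21:45.
Emeka ∩ Oren: (none).
Emeka ∩ Oren ∩ Zara: (none).
Emeka ∩ Oren ∩ Zara ∩ Nikolai: (none).
Emeka ∩ Oren ∩ Zara ∩ Nikolai ∩ Alice: (none).
Windows ≥ 15 min: (none).

none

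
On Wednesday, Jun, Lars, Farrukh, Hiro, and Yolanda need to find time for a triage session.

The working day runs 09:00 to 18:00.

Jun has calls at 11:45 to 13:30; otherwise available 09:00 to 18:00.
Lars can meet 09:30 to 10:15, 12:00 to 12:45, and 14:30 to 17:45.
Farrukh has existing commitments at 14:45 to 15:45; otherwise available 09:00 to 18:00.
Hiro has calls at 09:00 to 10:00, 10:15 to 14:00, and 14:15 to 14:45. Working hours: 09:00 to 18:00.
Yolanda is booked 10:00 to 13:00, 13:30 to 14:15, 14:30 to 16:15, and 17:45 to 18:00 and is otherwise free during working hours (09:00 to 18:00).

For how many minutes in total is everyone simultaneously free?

90 minutes

Jun free within 09:00–18:00: 09:00–11:45, 13:30–18:00.
Farrukh free within 09:00–18:00: 09:00–14:45, 15:45–18:00.
Hiro free within 09:00–18:00: 10:00–10:15, 14:00–14:15, 14:45–18:00.
Yolanda free within 09:00–18:00: 09:00–10:00, 13:00–13:30, 14:15–14:30, 16:15–17:45.
Jun ∩ Lars: 09:30–10:15, 14:30–17:45.
Jun ∩ Lars ∩ Farrukh: 09:30–10:15, 14:30–14:45, 15:45–17:45.
Jun ∩ Lars ∩ Farrukh ∩ Hiro: 10:00–10:15, 15:45–17:45.
Jun ∩ Lars ∩ Farrukh ∩ Hiro ∩ Yolanda: 16:15–17:45.
Total common minutes: 90.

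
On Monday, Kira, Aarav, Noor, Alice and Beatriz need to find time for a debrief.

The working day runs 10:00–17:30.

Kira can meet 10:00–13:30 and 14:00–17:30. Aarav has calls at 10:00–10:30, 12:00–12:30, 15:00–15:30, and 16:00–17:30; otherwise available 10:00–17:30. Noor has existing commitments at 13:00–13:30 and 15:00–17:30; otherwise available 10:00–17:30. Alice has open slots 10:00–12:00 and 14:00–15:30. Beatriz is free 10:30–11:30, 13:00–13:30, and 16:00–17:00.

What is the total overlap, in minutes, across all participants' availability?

60 minutes

Aarav free within 10:00–17:30: 10:30–12:00, 12:30–15:00, 15:30–16:00.
Noor free within 10:00–17:30: 10:00–13:00, 13:30–15:00.
Kira ∩ Aarav: 10:30–12:00, 12:30–13:30, 14:00–15:00, 15:30–16:00.
Kira ∩ Aarav ∩ Noor: 10:30–12:00, 12:30–13:00, 14:00–15:00.
Kira ∩ Aarav ∩ Noor ∩ Alice: 10:30–12:00, 14:00–15:00.
Kira ∩ Aarav ∩ Noor ∩ Alice ∩ Beatriz: 10:30–11:30.
Total common minutes: 60.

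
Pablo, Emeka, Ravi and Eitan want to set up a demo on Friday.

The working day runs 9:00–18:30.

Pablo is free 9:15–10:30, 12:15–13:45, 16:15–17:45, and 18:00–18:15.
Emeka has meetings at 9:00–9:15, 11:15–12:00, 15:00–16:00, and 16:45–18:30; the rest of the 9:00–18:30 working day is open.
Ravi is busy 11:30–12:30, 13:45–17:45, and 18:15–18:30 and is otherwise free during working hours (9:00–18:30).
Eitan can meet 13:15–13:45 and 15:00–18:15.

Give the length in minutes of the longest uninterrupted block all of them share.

Emeka free within 09:00–18:30: 09:15–11:15, 12:00–15:00, 16:00–16:45.
Ravi free within 09:00–18:30: 09:00–11:30, 12:30–13:45, 17:45–18:15.
Pablo ∩ Emeka: 09:15–10:30, 12:15–13:45, 16:15–16:45.
Pablo ∩ Emeka ∩ Ravi: 09:15–10:30, 12:30–13:45.
Pablo ∩ Emeka ∩ Ravi ∩ Eitan: 13:15–13:45.
Single common window of 30 minutes.

30 minutes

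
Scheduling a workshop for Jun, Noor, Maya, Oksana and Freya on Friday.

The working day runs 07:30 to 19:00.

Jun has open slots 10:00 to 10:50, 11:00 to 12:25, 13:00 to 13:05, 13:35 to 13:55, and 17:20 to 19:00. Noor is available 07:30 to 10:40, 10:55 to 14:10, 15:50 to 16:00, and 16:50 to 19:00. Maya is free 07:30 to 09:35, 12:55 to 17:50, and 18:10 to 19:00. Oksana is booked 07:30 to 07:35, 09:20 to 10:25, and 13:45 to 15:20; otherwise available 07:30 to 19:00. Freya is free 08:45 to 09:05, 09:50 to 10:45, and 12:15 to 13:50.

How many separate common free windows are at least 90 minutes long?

Oksana free within 07:30–19:00: 07:35–09:20, 10:25–13:45, 15:20–19:00.
Jun ∩ Noor: 10:00–10:40, 11:00–12:25, 13:00–13:05, 13:35–13:55, 17:20–19:00.
Jun ∩ Noor ∩ Maya: 13:00–13:05, 13:35–13:55, 17:20–17:50, 18:10–19:00.
Jun ∩ Noor ∩ Maya ∩ Oksana: 13:00–13:05, 13:35–13:45, 17:20–17:50, 18:10–19:00.
Jun ∩ Noor ∩ Maya ∩ Oksana ∩ Freya: 13:00–13:05, 13:35–13:45.
Windows ≥ 90 min: (none).
That's 0 windows.

0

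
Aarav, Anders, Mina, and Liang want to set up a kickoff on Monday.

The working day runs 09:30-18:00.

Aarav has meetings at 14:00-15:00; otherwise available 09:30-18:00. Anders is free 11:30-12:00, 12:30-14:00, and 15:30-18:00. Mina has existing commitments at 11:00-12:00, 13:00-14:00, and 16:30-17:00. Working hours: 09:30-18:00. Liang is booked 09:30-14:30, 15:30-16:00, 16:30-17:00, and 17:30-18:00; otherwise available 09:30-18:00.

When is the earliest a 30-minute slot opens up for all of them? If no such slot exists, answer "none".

16:00

Aarav free within 09:30–18:00: 09:30–14:00, 15:00–18:00.
Mina free within 09:30–18:00: 09:30–11:00, 12:00–13:00, 14:00–16:30, 17:00–18:00.
Liang free within 09:30–18:00: 14:30–15:30, 16:00–16:30, 17:00–17:30.
Aarav ∩ Anders: 11:30–12:00, 12:30–14:00, 15:30–18:00.
Aarav ∩ Anders ∩ Mina: 12:30–13:00, 15:30–16:30, 17:00–18:00.
Aarav ∩ Anders ∩ Mina ∩ Liang: 16:00–16:30, 17:00–17:30.
Windows ≥ 30 min: 16:00–16:30, 17:00–17:30.
Earliest such window starts at 16:00.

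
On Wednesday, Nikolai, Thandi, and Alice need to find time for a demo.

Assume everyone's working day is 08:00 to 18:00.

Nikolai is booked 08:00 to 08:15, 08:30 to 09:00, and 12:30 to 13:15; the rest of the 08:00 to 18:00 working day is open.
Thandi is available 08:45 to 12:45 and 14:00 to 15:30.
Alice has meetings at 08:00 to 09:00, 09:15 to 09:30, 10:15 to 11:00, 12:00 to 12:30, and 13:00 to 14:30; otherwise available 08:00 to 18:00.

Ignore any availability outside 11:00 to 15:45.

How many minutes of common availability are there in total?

120 minutes

Nikolai free within 08:00–18:00: 08:15–08:30, 09:00–12:30, 13:15–18:00.
Alice free within 08:00–18:00: 09:00–09:15, 09:30–10:15, 11:00–12:00, 12:30–13:00, 14:30–18:00.
Nikolai ∩ Thandi: 09:00–12:30, 14:00–15:30.
Nikolai ∩ Thandi ∩ Alice: 09:00–09:15, 09:30–10:15, 11:00–12:00, 14:30–15:30.
Restricted to 11:00–15:45: 11:00–12:00, 14:30–15:30.
Total common minutes: 60 + 60 = 120.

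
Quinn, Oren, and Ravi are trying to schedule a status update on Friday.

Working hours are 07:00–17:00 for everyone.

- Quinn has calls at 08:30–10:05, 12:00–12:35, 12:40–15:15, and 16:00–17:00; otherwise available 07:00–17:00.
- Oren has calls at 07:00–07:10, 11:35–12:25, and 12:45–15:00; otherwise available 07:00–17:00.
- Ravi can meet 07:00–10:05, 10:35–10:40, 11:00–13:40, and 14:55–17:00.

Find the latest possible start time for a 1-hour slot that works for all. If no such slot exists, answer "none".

07:30

Quinn free within 07:00–17:00: 07:00–08:30, 10:05–12:00, 12:35–12:40, 15:15–16:00.
Oren free within 07:00–17:00: 07:10–11:35, 12:25–12:45, 15:00–17:00.
Quinn ∩ Oren: 07:10–08:30, 10:05–11:35, 12:35–12:40, 15:15–16:00.
Quinn ∩ Oren ∩ Ravi: 07:10–08:30, 10:35–10:40, 11:00–11:35, 12:35–12:40, 15:15–16:00.
Windows ≥ 60 min: 07:10–08:30.
Latest start in the last window 07:10–08:30 is 08:30 − 60 min = 07:30.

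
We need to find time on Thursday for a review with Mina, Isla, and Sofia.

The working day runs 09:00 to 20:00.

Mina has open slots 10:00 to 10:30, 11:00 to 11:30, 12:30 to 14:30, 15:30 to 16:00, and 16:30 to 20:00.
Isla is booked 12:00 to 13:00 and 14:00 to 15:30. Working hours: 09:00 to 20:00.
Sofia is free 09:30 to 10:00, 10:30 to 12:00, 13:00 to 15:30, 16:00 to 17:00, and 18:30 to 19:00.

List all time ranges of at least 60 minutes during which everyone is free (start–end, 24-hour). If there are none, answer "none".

Isla free within 09:00–20:00: 09:00–12:00, 13:00–14:00, 15:30–20:00.
Mina ∩ Isla: 10:00–10:30, 11:00–11:30, 13:00–14:00, 15:30–16:00, 16:30–20:00.
Mina ∩ Isla ∩ Sofia: 11:00–11:30, 13:00–14:00, 16:30–17:00, 18:30–19:00.
Windows ≥ 60 min: 13:00–14:00.

13:00–14:00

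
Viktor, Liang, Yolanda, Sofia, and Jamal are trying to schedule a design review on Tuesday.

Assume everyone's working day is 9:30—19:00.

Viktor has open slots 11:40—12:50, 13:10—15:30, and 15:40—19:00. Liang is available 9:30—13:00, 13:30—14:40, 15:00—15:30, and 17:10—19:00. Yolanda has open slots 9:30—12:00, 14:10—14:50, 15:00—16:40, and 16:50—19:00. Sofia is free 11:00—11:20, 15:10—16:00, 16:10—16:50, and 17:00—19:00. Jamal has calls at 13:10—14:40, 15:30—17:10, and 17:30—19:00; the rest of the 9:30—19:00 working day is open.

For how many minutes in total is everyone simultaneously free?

40 minutes

Jamal free within 09:30–19:00: 09:30–13:10, 14:40–15:30, 17:10–17:30.
Viktor ∩ Liang: 11:40–12:50, 13:30–14:40, 15:00–15:30, 17:10–19:00.
Viktor ∩ Liang ∩ Yolanda: 11:40–12:00, 14:10–14:40, 15:00–15:30, 17:10–19:00.
Viktor ∩ Liang ∩ Yolanda ∩ Sofia: 15:10–15:30, 17:10–19:00.
Viktor ∩ Liang ∩ Yolanda ∩ Sofia ∩ Jamal: 15:10–15:30, 17:10–17:30.
Total common minutes: 20 + 20 = 40.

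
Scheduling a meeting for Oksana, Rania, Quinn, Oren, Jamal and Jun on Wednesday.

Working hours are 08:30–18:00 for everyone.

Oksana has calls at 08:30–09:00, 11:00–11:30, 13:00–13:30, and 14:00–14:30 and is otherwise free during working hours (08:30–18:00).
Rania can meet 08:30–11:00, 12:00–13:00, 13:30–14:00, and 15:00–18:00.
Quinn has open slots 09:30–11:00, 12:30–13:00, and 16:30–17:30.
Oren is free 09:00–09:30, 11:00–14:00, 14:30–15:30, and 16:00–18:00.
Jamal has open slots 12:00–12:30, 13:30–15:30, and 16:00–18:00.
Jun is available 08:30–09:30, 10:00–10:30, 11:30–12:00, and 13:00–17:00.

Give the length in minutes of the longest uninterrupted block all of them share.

Oksana free within 08:30–18:00: 09:00–11:00, 11:30–13:00, 13:30–14:00, 14:30–18:00.
Oksana ∩ Rania: 09:00–11:00, 12:00–13:00, 13:30–14:00, 15:00–18:00.
Oksana ∩ Rania ∩ Quinn: 09:30–11:00, 12:30–13:00, 16:30–17:30.
Oksana ∩ Rania ∩ Quinn ∩ Oren: 12:30–13:00, 16:30–17:30.
Oksana ∩ Rania ∩ Quinn ∩ Oren ∩ Jamal: 16:30–17:30.
Oksana ∩ Rania ∩ Quinn ∩ Oren ∩ Jamal ∩ Jun: 16:30–17:00.
Single common window of 30 minutes.

30 minutes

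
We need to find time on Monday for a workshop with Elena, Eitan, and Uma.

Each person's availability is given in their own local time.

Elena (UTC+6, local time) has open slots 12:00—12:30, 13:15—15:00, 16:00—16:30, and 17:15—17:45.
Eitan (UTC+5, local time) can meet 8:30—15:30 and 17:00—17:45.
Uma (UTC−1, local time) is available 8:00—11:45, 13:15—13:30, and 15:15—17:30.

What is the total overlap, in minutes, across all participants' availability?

Elena → UTC: 06:00–06:30, 07:15–09:00, 10:00–10:30, 11:15–11:45.
Eitan → UTC: 03:30–10:30, 12:00–12:45.
Uma → UTC: 09:00–12:45, 14:15–14:30, 16:15–18:30.
Elena ∩ Eitan: 06:00–06:30, 07:15–09:00, 10:00–10:30.
Elena ∩ Eitan ∩ Uma: 10:00–10:30.
Total common minutes: 30.

30 minutes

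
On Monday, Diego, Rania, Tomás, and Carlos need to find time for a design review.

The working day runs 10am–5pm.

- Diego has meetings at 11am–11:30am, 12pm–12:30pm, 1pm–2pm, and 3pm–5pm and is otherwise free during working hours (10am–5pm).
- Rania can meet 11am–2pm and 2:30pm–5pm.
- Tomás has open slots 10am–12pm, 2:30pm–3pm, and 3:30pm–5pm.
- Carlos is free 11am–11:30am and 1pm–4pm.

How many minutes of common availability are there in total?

30 minutes

Diego free within 10:00–17:00: 10:00–11:00, 11:30–12:00, 12:30–13:00, 14:00–15:00.
Diego ∩ Rania: 11:30–12:00, 12:30–13:00, 14:30–15:00.
Diego ∩ Rania ∩ Tomás: 11:30–12:00, 14:30–15:00.
Diego ∩ Rania ∩ Tomás ∩ Carlos: 14:30–15:00.
Total common minutes: 30.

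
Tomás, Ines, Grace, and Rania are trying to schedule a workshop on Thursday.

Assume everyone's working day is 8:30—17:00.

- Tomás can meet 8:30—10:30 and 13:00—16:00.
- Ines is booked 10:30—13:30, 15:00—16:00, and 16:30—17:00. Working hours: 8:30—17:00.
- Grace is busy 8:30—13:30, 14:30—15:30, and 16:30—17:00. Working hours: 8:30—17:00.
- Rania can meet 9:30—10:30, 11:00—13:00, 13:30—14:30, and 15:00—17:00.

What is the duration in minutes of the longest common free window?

Ines free within 08:30–17:00: 08:30–10:30, 13:30–15:00, 16:00–16:30.
Grace free within 08:30–17:00: 13:30–14:30, 15:30–16:30.
Tomás ∩ Ines: 08:30–10:30, 13:30–15:00.
Tomás ∩ Ines ∩ Grace: 13:30–14:30.
Tomás ∩ Ines ∩ Grace ∩ Rania: 13:30–14:30.
Single common window of 60 minutes.

60 minutes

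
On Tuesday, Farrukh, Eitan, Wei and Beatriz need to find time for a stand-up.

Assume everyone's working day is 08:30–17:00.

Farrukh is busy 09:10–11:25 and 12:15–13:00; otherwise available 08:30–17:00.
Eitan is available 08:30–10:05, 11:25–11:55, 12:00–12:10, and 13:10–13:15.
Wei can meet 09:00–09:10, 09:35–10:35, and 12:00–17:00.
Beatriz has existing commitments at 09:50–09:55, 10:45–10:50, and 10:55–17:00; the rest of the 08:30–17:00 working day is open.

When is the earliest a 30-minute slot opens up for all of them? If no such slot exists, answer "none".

none

Farrukh free within 08:30–17:00: 08:30–09:10, 11:25–12:15, 13:00–17:00.
Beatriz free within 08:30–17:00: 08:30–09:50, 09:55–10:45, 10:50–10:55.
Farrukh ∩ Eitan: 08:30–09:10, 11:25–11:55, 12:00–12:10, 13:10–13:15.
Farrukh ∩ Eitan ∩ Wei: 09:00–09:10, 12:00–12:10, 13:10–13:15.
Farrukh ∩ Eitan ∩ Wei ∩ Beatriz: 09:00–09:10.
Windows ≥ 30 min: (none).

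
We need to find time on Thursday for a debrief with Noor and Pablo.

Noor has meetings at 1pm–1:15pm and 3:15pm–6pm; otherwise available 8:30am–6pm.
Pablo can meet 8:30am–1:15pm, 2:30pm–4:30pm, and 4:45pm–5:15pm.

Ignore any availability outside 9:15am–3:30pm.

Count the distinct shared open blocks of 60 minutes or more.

Noor free within 08:30–18:00: 08:30–13:00, 13:15–15:15.
Noor ∩ Pablo: 08:30–13:00, 14:30–15:15.
Restricted to 09:15–15:30: 09:15–13:00, 14:30–15:15.
Windows ≥ 60 min: 09:15–13:00.
That's 1 window.

1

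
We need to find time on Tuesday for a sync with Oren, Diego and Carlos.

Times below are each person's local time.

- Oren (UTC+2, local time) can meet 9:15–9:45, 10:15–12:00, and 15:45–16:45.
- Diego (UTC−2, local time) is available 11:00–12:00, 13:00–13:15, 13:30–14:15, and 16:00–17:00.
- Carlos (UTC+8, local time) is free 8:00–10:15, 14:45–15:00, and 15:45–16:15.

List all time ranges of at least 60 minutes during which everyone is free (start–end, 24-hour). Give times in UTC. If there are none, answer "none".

Oren → UTC: 07:15–07:45, 08:15–10:00, 13:45–14:45.
Diego → UTC: 13:00–14:00, 15:00–15:15, 15:30–16:15, 18:00–19:00.
Carlos → UTC: 00:00–02:15, 06:45–07:00, 07:45–08:15.
Oren ∩ Diego: 13:45–14:00.
Oren ∩ Diego ∩ Carlos: (none).
Windows ≥ 60 min: (none).

none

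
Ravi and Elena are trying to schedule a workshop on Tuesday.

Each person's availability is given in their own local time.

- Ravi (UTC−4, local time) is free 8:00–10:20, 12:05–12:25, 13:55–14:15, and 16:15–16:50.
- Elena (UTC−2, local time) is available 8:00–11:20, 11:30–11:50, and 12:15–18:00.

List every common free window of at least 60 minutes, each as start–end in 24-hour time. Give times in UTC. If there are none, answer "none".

Ravi → UTC: 12:00–14:20, 16:05–16:25, 17:55–18:15, 20:15–20:50.
Elena → UTC: 10:00–13:20, 13:30–13:50, 14:15–20:00.
Ravi ∩ Elena: 12:00–13:20, 13:30–13:50, 14:15–14:20, 16:05–16:25, 17:55–18:15.
Windows ≥ 60 min: 12:00–13:20.

12:00–13:20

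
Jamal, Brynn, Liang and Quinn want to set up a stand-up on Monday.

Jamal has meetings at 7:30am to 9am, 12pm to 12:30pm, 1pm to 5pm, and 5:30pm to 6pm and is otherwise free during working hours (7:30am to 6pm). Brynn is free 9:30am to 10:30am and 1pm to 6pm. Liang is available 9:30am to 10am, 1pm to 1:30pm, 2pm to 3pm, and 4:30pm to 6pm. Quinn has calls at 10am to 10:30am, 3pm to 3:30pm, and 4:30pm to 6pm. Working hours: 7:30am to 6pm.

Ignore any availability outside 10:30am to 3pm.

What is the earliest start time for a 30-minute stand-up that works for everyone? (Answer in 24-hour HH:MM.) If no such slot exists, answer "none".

none

Jamal free within 07:30–18:00: 09:00–12:00, 12:30–13:00, 17:00–17:30.
Quinn free within 07:30–18:00: 07:30–10:00, 10:30–15:00, 15:30–16:30.
Jamal ∩ Brynn: 09:30–10:30, 17:00–17:30.
Jamal ∩ Brynn ∩ Liang: 09:30–10:00, 17:00–17:30.
Jamal ∩ Brynn ∩ Liang ∩ Quinn: 09:30–10:00.
Restricted to 10:30–15:00: (none).
Windows ≥ 30 min: (none).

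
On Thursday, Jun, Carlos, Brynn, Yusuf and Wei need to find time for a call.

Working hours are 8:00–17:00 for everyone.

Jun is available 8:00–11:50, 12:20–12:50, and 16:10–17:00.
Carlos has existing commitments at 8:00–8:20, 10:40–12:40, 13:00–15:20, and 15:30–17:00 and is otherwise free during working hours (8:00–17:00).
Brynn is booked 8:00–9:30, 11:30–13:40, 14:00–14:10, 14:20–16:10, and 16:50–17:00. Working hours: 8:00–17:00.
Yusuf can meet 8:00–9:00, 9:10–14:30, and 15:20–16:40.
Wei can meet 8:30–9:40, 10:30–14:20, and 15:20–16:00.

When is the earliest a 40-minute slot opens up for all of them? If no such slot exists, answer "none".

Carlos free within 08:00–17:00: 08:20–10:40, 12:40–13:00, 15:20–15:30.
Brynn free within 08:00–17:00: 09:30–11:30, 13:40–14:00, 14:10–14:20, 16:10–16:50.
Jun ∩ Carlos: 08:20–10:40, 12:40–12:50.
Jun ∩ Carlos ∩ Brynn: 09:30–10:40.
Jun ∩ Carlos ∩ Brynn ∩ Yusuf: 09:30–10:40.
Jun ∩ Carlos ∩ Brynn ∩ Yusuf ∩ Wei: 09:30–09:40, 10:30–10:40.
Windows ≥ 40 min: (none).

none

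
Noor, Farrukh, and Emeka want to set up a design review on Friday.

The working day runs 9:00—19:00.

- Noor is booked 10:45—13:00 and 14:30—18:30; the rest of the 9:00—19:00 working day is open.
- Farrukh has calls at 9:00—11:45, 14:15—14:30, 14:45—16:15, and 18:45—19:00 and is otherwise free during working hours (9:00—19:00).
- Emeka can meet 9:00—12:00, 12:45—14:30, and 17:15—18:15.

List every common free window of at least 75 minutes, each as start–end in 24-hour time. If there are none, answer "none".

13:00–14:15

Noor free within 09:00–19:00: 09:00–10:45, 13:00–14:30, 18:30–19:00.
Farrukh free within 09:00–19:00: 11:45–14:15, 14:30–14:45, 16:15–18:45.
Noor ∩ Farrukh: 13:00–14:15, 18:30–18:45.
Noor ∩ Farrukh ∩ Emeka: 13:00–14:15.
Windows ≥ 75 min: 13:00–14:15.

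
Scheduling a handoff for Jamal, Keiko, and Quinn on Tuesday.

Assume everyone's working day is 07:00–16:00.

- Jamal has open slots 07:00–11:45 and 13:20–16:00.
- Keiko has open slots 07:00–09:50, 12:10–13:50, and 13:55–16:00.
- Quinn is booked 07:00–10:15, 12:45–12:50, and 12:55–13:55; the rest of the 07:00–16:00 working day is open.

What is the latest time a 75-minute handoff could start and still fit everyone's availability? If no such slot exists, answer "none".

Quinn free within 07:00–16:00: 10:15–12:45, 12:50–12:55, 13:55–16:00.
Jamal ∩ Keiko: 07:00–09:50, 13:20–13:50, 13:55–16:00.
Jamal ∩ Keiko ∩ Quinn: 13:55–16:00.
Windows ≥ 75 min: 13:55–16:00.
Latest start in the last window 13:55–16:00 is 16:00 − 75 min = 14:45.

14:45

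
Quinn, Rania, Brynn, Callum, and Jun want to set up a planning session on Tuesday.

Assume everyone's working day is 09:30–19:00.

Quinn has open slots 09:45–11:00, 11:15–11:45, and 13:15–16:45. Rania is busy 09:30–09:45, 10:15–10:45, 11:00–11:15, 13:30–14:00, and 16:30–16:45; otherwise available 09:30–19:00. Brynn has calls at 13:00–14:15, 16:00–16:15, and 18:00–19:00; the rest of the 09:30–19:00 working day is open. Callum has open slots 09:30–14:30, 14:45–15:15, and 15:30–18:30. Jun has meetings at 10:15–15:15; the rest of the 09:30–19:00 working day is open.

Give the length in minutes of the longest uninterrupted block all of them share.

30 minutes

Rania free within 09:30–19:00: 09:45–10:15, 10:45–11:00, 11:15–13:30, 14:00–16:30, 16:45–19:00.
Brynn free within 09:30–19:00: 09:30–13:00, 14:15–16:00, 16:15–18:00.
Jun free within 09:30–19:00: 09:30–10:15, 15:15–19:00.
Quinn ∩ Rania: 09:45–10:15, 10:45–11:00, 11:15–11:45, 13:15–13:30, 14:00–16:30.
Quinn ∩ Rania ∩ Brynn: 09:45–10:15, 10:45–11:00, 11:15–11:45, 14:15–16:00, 16:15–16:30.
Quinn ∩ Rania ∩ Brynn ∩ Callum: 09:45–10:15, 10:45–11:00, 11:15–11:45, 14:15–14:30, 14:45–15:15, 15:30–16:00, 16:15–16:30.
Quinn ∩ Rania ∩ Brynn ∩ Callum ∩ Jun: 09:45–10:15, 15:30–16:00, 16:15–16:30.
Common window lengths: 30, 30, 15 min; longest is 30.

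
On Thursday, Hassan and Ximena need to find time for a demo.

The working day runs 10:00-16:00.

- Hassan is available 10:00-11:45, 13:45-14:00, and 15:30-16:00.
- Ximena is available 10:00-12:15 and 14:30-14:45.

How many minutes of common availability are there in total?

Hassan ∩ Ximena: 10:00–11:45.
Total common minutes: 105.

105 minutes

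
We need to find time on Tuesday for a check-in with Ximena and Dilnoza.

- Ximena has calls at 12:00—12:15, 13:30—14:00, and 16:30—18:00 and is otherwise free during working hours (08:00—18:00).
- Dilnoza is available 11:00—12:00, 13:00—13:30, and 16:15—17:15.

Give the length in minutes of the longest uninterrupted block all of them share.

60 minutes

Ximena free within 08:00–18:00: 08:00–12:00, 12:15–13:30, 14:00–16:30.
Ximena ∩ Dilnoza: 11:00–12:00, 13:00–13:30, 16:15–16:30.
Common window lengths: 60, 30, 15 min; longest is 60.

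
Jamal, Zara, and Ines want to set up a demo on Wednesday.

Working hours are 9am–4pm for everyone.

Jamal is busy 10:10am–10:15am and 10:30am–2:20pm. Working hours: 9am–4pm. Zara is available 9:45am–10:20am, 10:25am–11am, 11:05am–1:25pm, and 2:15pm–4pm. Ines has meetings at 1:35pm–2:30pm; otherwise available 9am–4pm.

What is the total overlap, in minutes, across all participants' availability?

125 minutes

Jamal free within 09:00–16:00: 09:00–10:10, 10:15–10:30, 14:20–16:00.
Ines free within 09:00–16:00: 09:00–13:35, 14:30–16:00.
Jamal ∩ Zara: 09:45–10:10, 10:15–10:20, 10:25–10:30, 14:20–16:00.
Jamal ∩ Zara ∩ Ines: 09:45–10:10, 10:15–10:20, 10:25–10:30, 14:30–16:00.
Total common minutes: 25 + 5 + 5 + 90 = 125.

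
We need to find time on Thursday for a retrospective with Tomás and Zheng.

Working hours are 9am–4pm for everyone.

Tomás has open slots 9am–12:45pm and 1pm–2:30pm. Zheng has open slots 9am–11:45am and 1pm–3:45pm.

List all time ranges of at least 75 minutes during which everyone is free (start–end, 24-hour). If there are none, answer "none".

09:00–11:45, 13:00–14:30

Tomás ∩ Zheng: 09:00–11:45, 13:00–14:30.
Windows ≥ 75 min: 09:00–11:45, 13:00–14:30.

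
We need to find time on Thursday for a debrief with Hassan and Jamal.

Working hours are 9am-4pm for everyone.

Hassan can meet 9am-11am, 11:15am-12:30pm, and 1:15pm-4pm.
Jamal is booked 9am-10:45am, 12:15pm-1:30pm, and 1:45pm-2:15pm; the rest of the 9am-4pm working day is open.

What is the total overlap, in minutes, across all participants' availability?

195 minutes

Jamal free within 09:00–16:00: 10:45–12:15, 13:30–13:45, 14:15–16:00.
Hassan ∩ Jamal: 10:45–11:00, 11:15–12:15, 13:30–13:45, 14:15–16:00.
Total common minutes: 15 + 60 + 15 + 105 = 195.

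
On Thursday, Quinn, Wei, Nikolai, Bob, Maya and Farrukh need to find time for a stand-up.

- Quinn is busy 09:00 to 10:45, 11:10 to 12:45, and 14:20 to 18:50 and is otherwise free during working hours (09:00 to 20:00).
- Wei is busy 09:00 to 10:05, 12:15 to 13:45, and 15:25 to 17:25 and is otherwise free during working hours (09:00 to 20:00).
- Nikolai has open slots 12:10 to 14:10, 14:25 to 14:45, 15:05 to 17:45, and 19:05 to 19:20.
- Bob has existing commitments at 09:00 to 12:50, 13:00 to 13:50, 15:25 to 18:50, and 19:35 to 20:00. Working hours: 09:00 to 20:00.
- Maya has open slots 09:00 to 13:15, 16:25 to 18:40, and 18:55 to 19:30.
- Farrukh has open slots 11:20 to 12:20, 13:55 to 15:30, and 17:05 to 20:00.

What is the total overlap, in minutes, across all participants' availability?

15 minutes

Quinn free within 09:00–20:00: 10:45–11:10, 12:45–14:20, 18:50–20:00.
Wei free within 09:00–20:00: 10:05–12:15, 13:45–15:25, 17:25–20:00.
Bob free within 09:00–20:00: 12:50–13:00, 13:50–15:25, 18:50–19:35.
Quinn ∩ Wei: 10:45–11:10, 13:45–14:20, 18:50–20:00.
Quinn ∩ Wei ∩ Nikolai: 13:45–14:10, 19:05–19:20.
Quinn ∩ Wei ∩ Nikolai ∩ Bob: 13:50–14:10, 19:05–19:20.
Quinn ∩ Wei ∩ Nikolai ∩ Bob ∩ Maya: 19:05–19:20.
Quinn ∩ Wei ∩ Nikolai ∩ Bob ∩ Maya ∩ Farrukh: 19:05–19:20.
Total common minutes: 15.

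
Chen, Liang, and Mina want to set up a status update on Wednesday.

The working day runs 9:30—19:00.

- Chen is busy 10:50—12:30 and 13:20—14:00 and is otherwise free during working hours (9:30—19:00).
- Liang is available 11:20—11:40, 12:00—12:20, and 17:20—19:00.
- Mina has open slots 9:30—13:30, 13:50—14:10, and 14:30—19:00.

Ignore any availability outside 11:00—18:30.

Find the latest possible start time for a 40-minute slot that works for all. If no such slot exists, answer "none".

Chen free within 09:30–19:00: 09:30–10:50, 12:30–13:20, 14:00–19:00.
Chen ∩ Liang: 17:20–19:00.
Chen ∩ Liang ∩ Mina: 17:20–19:00.
Restricted to 11:00–18:30: 17:20–18:30.
Windows ≥ 40 min: 17:20–18:30.
Latest start in the last window 17:20–18:30 is 18:30 − 40 min = 17:50.

17:50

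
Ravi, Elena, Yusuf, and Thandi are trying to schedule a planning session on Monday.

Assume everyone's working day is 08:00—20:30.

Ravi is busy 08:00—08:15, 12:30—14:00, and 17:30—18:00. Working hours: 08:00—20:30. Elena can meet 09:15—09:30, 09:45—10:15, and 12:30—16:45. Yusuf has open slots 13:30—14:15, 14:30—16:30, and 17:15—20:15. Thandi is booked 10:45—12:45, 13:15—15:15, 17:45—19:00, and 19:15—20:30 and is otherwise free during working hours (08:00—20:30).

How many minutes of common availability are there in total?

75 minutes

Ravi free within 08:00–20:30: 08:15–12:30, 14:00–17:30, 18:00–20:30.
Thandi free within 08:00–20:30: 08:00–10:45, 12:45–13:15, 15:15–17:45, 19:00–19:15.
Ravi ∩ Elena: 09:15–09:30, 09:45–10:15, 14:00–16:45.
Ravi ∩ Elena ∩ Yusuf: 14:00–14:15, 14:30–16:30.
Ravi ∩ Elena ∩ Yusuf ∩ Thandi: 15:15–16:30.
Total common minutes: 75.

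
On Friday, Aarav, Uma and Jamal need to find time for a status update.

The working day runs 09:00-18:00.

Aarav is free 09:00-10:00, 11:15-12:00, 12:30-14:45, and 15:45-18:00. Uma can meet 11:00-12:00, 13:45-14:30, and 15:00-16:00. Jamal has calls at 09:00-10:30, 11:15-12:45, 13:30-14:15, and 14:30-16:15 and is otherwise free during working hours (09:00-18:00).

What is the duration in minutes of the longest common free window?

Jamal free within 09:00–18:00: 10:30–11:15, 12:45–13:30, 14:15–14:30, 16:15–18:00.
Aarav ∩ Uma: 11:15–12:00, 13:45–14:30, 15:45–16:00.
Aarav ∩ Uma ∩ Jamal: 14:15–14:30.
Single common window of 15 minutes.

15 minutes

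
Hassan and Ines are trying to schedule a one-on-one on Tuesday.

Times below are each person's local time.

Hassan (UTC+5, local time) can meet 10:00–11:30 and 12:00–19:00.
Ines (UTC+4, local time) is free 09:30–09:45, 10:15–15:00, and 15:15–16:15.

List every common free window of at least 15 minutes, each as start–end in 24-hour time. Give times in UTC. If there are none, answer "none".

Hassan → UTC: 05:00–06:30, 07:00–14:00.
Ines → UTC: 05:30–05:45, 06:15–11:00, 11:15–12:15.
Hassan ∩ Ines: 05:30–05:45, 06:15–06:30, 07:00–11:00, 11:15–12:15.
Windows ≥ 15 min: 05:30–05:45, 06:15–06:30, 07:00–11:00, 11:15–12:15.

05:30–05:45, 06:15–06:30, 07:00–11:00, 11:15–12:15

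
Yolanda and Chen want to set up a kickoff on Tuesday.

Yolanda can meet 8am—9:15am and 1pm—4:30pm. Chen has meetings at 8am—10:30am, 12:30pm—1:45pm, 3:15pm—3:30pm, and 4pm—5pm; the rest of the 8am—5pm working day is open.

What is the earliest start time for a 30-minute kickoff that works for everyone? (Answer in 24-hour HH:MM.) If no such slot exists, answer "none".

Chen free within 08:00–17:00: 10:30–12:30, 13:45–15:15, 15:30–16:00.
Yolanda ∩ Chen: 13:45–15:15, 15:30–16:00.
Windows ≥ 30 min: 13:45–15:15, 15:30–16:00.
Earliest such window starts at 13:45.

13:45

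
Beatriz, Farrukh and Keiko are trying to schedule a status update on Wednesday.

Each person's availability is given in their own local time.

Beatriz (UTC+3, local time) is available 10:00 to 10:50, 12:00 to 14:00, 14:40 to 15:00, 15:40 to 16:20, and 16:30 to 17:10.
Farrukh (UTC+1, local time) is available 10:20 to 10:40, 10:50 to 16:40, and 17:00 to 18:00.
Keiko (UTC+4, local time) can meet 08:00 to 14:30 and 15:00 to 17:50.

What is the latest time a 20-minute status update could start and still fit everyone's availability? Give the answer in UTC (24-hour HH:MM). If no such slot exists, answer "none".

13:30

Beatriz → UTC: 07:00–07:50, 09:00–11:00, 11:40–12:00, 12:40–13:20, 13:30–14:10.
Farrukh → UTC: 09:20–09:40, 09:50–15:40, 16:00–17:00.
Keiko → UTC: 04:00–10:30, 11:00–13:50.
Beatriz ∩ Farrukh: 09:20–09:40, 09:50–11:00, 11:40–12:00, 12:40–13:20, 13:30–14:10.
Beatriz ∩ Farrukh ∩ Keiko: 09:20–09:40, 09:50–10:30, 11:40–12:00, 12:40–13:20, 13:30–13:50.
Windows ≥ 20 min: 09:20–09:40, 09:50–10:30, 11:40–12:00, 12:40–13:20, 13:30–13:50.
Latest start in the last window 13:30–13:50 is 13:50 − 20 min = 13:30.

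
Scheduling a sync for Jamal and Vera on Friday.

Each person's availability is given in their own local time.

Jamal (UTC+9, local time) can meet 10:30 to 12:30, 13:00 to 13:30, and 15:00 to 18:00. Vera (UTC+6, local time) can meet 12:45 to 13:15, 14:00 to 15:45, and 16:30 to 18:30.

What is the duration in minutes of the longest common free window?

60 minutes

Jamal → UTC: 01:30–03:30, 04:00–04:30, 06:00–09:00.
Vera → UTC: 06:45–07:15, 08:00–09:45, 10:30–12:30.
Jamal ∩ Vera: 06:45–07:15, 08:00–09:00.
Common window lengths: 30, 60 min; longest is 60.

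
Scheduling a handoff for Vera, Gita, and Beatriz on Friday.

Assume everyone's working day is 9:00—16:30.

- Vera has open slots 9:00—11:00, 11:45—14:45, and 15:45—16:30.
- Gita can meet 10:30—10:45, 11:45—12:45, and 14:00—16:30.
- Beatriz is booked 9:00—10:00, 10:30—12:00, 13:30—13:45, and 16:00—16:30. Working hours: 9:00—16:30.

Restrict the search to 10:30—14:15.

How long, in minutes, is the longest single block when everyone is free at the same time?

Beatriz free within 09:00–16:30: 10:00–10:30, 12:00–13:30, 13:45–16:00.
Vera ∩ Gita: 10:30–10:45, 11:45–12:45, 14:00–14:45, 15:45–16:30.
Vera ∩ Gita ∩ Beatriz: 12:00–12:45, 14:00–14:45, 15:45–16:00.
Restricted to 10:30–14:15: 12:00–12:45, 14:00–14:15.
Common window lengths: 45, 15 min; longest is 45.

45 minutes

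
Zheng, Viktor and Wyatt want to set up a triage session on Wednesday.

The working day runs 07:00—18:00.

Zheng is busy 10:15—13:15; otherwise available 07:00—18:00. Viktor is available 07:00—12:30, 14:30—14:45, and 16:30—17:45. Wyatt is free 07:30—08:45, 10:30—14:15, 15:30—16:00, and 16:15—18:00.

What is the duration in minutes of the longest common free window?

75 minutes

Zheng free within 07:00–18:00: 07:00–10:15, 13:15–18:00.
Zheng ∩ Viktor: 07:00–10:15, 14:30–14:45, 16:30–17:45.
Zheng ∩ Viktor ∩ Wyatt: 07:30–08:45, 16:30–17:45.
Common window lengths: 75, 75 min; longest is 75.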